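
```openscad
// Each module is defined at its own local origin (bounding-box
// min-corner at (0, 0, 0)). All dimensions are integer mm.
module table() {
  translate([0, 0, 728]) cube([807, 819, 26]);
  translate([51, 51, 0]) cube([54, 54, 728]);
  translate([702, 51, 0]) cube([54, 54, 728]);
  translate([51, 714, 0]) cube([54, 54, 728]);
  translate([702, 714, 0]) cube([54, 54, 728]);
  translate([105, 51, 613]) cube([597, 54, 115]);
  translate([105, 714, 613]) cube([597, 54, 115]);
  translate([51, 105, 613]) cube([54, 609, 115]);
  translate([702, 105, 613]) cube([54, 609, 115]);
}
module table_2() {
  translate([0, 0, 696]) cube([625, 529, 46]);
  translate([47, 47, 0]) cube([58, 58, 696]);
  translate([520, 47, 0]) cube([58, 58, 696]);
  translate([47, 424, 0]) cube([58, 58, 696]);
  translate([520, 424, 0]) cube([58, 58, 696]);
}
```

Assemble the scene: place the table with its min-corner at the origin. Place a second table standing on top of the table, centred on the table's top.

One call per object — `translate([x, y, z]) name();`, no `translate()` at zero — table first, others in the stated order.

table();
translate([91, 145, 754]) table_2();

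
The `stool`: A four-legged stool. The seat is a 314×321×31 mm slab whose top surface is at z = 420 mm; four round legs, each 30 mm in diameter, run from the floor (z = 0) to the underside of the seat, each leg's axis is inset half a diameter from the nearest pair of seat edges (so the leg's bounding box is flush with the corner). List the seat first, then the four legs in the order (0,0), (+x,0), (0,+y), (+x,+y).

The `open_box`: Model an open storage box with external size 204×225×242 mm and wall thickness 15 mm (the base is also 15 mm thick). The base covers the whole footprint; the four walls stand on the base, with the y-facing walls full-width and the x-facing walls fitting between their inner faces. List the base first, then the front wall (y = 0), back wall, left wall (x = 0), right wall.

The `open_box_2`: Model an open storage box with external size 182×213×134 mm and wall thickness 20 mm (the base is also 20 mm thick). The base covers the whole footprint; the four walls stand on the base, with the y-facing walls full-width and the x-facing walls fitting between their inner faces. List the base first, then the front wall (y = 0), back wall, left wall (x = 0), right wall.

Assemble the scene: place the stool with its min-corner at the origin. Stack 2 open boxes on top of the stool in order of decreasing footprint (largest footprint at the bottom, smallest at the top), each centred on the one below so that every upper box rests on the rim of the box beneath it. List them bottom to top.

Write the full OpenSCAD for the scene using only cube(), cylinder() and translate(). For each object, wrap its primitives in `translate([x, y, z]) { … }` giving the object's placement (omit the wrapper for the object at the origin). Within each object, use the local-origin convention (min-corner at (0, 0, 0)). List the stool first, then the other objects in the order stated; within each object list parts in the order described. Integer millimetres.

translate([0, 0, 389]) cube([314, 321, 31]);
translate([15, 15, 0]) cylinder(h = 389, r = 15);
translate([299, 15, 0]) cylinder(h = 389, r = 15);
translate([15, 306, 0]) cylinder(h = 389, r = 15);
translate([299, 306, 0]) cylinder(h = 389, r = 15);
translate([55, 48, 420]) {
  cube([204, 225, 15]);
  translate([0, 0, 15]) cube([204, 15, 227]);
  translate([0, 210, 15]) cube([204, 15, 227]);
  translate([0, 15, 15]) cube([15, 195, 227]);
  translate([189, 15, 15]) cube([15, 195, 227]);
}
translate([66, 54, 662]) {
  cube([182, 213, 20]);
  translate([0, 0, 20]) cube([182, 20, 114]);
  translate([0, 193, 20]) cube([182, 20, 114]);
  translate([0, 20, 20]) cube([20, 173, 114]);
  translate([162, 20, 20]) cube([20, 173, 114]);
}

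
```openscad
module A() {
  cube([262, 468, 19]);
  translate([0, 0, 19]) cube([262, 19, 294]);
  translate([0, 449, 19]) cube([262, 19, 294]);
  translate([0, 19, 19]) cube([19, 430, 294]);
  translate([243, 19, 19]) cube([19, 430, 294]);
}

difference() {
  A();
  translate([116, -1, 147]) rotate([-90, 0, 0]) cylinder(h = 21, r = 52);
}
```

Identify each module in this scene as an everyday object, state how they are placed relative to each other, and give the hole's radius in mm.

A is an open box. The open box has a circular hole through its front wall. The hole's radius is 52 mm.

The subtracted cylinder has r = 52 mm.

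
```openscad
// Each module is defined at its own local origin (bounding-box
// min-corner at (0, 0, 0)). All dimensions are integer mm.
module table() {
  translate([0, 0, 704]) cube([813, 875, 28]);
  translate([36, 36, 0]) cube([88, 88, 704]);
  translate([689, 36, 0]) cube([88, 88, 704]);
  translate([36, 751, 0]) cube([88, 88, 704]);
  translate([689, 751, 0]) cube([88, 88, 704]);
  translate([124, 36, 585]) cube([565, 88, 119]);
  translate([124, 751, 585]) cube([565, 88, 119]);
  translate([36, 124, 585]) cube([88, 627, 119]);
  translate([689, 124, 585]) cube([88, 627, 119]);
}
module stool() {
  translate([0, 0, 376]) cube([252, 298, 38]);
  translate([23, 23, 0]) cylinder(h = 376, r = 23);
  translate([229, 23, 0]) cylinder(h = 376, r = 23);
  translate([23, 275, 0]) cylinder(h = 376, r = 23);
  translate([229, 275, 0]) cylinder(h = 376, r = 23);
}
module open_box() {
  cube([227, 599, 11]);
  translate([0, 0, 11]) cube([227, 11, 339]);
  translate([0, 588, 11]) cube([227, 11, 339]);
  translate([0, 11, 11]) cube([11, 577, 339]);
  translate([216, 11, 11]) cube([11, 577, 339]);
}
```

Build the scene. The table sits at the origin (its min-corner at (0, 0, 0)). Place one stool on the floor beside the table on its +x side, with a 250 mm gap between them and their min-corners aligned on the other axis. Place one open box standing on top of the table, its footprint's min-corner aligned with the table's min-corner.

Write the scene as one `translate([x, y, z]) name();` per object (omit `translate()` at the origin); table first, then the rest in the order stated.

table();
translate([1063, 0, 0]) stool();
translate([0, 0, 732]) open_box();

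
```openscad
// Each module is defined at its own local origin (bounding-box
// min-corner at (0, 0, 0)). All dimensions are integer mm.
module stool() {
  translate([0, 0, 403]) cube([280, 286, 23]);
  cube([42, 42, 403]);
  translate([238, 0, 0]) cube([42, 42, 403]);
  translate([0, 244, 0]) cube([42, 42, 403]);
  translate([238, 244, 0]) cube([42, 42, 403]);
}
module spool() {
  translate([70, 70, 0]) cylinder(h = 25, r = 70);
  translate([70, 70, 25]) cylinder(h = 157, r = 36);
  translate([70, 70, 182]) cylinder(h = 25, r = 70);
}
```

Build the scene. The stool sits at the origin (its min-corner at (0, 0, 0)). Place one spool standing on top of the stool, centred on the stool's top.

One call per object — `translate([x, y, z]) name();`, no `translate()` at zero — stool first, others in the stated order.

stool();
translate([70, 73, 426]) spool();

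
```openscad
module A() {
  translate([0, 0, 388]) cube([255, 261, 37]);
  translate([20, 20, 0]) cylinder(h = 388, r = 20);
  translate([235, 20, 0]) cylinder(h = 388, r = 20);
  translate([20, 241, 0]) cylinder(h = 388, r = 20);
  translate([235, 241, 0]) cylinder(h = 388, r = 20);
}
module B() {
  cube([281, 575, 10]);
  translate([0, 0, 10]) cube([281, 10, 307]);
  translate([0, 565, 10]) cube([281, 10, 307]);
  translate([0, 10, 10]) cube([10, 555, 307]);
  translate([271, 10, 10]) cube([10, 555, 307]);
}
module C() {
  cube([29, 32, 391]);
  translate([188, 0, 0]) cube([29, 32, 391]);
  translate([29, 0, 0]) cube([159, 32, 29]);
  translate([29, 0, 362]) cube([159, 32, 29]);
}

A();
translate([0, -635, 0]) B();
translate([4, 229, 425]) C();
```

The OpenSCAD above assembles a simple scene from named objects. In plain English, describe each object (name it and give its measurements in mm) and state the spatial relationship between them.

A is a four-legged stool. The seat is 255×261 mm, 37 mm thick, top at z = 425 mm. It stands on four round legs, each 40 mm in diameter, from z = 0 to the seat underside, each leg's axis is inset half a diameter from the nearest pair of seat edges (so the leg's bounding box is flush with the corner).

B is an open storage box with external size 281×575×317 mm and wall thickness 10 mm (the base is also 10 mm thick). The base covers the whole footprint; the four walls stand on the base, with the y-facing walls full-width and the x-facing walls fitting between their inner faces.

C is a rectangular picture frame lying in the x–z plane (depth along y). The opening is 159 mm wide (x) by 333 mm tall (z), surrounded by a border 29 mm wide on all four sides. The frame is 32 mm deep and is made of two full-height vertical stiles with two horizontal rails fitted between them.

The open box is on the floor beside the stool on its −y side. The picture frame is on top of the stool.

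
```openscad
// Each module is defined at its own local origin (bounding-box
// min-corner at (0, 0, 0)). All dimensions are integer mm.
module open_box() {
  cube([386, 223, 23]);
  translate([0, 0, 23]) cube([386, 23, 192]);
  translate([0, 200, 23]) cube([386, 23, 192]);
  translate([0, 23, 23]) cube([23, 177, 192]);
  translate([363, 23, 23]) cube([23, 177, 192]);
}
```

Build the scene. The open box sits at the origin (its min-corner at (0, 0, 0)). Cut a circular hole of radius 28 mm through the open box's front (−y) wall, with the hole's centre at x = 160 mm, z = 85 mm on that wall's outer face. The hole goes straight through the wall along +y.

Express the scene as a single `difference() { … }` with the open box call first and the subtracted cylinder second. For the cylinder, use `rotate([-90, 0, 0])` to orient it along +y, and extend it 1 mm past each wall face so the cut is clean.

difference() {
  open_box();
  translate([160, -1, 85]) rotate([-90, 0, 0]) cylinder(h = 25, r = 28);
}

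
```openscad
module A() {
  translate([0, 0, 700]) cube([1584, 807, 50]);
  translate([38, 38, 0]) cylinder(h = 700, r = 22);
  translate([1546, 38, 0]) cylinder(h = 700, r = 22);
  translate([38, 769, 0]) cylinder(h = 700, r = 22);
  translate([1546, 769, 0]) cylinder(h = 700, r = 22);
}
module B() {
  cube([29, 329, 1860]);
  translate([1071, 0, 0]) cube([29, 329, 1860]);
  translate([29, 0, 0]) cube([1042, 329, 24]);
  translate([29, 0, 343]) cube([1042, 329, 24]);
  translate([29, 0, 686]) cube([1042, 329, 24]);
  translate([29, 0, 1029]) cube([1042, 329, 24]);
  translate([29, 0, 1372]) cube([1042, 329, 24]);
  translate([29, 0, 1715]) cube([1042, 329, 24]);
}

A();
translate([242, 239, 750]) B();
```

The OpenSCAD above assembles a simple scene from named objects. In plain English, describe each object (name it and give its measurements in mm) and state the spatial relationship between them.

A is a rectangular dining table. The top is 1584×807×50 mm with its upper surface at z = 750 mm. It stands on four round legs of 44 mm diameter, each leg's bounding box inset 16 mm from the nearest pair of top edges, running from the floor to the underside of the top.

B is an open bookshelf. Two side panels, each 29 mm thick, 329 mm deep and 1860 mm tall, stand 1100 mm apart (outside-to-outside). Between them sit 6 shelves, each 24 mm thick and 329 mm deep, spanning the full gap between the sides. The bottom shelf rests on the floor (its underside at z = 0) and the clear gap between one shelf's top and the next shelf's underside is 319 mm.

The bookshelf is on top of the table, centred.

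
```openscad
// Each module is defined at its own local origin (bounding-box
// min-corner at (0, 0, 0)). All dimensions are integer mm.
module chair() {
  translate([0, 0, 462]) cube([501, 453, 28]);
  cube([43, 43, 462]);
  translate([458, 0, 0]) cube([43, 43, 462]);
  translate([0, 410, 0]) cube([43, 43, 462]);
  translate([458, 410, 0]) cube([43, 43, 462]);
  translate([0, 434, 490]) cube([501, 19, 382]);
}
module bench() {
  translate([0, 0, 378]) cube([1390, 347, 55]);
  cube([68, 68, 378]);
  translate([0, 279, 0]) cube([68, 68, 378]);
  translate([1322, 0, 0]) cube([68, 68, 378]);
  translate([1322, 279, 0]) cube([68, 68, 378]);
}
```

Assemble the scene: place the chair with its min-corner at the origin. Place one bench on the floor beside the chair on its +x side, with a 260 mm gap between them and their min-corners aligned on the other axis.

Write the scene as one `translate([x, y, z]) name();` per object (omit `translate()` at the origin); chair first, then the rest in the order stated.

chair();
translate([761, 0, 0]) bench();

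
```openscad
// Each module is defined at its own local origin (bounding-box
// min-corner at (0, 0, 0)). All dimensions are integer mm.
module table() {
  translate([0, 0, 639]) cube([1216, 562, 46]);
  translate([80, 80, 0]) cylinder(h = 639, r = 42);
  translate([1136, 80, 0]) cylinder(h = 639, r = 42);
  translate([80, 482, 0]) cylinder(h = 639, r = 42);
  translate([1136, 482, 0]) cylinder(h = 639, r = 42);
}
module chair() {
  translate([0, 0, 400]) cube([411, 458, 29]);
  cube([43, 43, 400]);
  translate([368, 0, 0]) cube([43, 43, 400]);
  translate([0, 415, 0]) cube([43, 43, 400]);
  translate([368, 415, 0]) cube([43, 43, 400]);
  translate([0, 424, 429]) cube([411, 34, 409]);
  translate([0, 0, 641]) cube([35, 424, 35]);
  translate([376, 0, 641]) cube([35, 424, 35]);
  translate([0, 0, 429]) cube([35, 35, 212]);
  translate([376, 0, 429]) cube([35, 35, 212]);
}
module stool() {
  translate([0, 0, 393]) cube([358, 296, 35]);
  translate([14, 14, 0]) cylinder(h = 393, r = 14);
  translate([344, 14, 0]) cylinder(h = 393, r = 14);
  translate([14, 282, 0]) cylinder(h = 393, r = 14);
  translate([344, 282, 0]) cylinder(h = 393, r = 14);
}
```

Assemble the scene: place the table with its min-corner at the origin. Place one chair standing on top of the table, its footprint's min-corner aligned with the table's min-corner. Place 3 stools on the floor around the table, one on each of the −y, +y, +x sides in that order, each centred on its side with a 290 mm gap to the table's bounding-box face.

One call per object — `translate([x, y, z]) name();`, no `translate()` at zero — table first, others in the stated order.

table();
translate([0, 0, 685]) chair();
translate([429, -586, 0]) stool();
translate([429, 852, 0]) stool();
translate([1506, 133, 0]) stool();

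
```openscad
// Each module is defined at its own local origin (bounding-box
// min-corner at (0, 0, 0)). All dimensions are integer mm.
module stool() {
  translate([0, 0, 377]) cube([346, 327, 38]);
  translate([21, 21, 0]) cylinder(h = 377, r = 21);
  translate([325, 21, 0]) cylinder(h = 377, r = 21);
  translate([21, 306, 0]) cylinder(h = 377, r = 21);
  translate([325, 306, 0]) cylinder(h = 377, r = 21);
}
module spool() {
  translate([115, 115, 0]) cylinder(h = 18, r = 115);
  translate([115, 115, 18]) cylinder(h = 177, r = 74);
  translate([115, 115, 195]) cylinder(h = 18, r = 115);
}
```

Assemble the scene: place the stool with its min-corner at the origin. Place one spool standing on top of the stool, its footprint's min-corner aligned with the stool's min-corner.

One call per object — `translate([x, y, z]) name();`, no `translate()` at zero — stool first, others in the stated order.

stool();
translate([0, 0, 415]) spool();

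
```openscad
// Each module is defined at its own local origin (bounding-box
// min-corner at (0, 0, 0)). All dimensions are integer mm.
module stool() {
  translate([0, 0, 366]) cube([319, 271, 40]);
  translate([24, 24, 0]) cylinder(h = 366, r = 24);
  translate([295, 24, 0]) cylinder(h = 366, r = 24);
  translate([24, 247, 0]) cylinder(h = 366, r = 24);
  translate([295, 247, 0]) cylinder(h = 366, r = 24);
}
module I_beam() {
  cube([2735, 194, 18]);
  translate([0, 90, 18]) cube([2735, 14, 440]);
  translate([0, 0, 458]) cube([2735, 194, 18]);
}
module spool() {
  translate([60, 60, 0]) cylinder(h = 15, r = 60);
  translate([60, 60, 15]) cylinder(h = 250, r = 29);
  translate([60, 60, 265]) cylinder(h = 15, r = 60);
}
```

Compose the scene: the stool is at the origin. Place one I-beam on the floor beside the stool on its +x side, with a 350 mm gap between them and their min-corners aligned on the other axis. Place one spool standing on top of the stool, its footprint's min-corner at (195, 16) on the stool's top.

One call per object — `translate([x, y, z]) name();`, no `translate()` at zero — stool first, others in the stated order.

stool();
translate([669, 0, 0]) I_beam();
translate([195, 16, 406]) spool();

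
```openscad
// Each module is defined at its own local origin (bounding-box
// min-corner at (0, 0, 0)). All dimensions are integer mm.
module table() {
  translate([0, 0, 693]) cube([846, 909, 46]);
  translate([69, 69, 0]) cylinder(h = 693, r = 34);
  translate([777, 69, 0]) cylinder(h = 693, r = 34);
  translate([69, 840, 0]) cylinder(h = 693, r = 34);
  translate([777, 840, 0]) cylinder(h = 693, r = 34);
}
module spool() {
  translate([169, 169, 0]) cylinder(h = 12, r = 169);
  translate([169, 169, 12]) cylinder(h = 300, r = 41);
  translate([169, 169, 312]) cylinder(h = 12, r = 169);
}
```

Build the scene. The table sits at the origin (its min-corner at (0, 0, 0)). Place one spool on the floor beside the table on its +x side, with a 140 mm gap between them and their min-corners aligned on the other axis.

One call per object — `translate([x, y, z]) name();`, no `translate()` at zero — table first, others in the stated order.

table();
translate([986, 0, 0]) spool();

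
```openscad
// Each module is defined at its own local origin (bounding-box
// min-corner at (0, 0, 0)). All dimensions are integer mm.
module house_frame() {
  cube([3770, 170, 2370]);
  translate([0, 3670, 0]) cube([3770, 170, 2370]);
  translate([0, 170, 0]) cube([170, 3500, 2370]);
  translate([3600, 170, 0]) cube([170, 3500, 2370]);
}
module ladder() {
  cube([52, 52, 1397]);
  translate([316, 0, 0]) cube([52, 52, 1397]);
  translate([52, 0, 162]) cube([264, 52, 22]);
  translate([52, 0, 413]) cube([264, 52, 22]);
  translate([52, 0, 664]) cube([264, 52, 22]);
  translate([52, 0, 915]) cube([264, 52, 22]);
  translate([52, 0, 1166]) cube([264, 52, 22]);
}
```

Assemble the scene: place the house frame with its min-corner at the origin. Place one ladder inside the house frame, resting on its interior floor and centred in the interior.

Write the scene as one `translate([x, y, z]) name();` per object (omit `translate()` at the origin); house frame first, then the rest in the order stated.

house_frame();
translate([1701, 1894, 0]) ladder();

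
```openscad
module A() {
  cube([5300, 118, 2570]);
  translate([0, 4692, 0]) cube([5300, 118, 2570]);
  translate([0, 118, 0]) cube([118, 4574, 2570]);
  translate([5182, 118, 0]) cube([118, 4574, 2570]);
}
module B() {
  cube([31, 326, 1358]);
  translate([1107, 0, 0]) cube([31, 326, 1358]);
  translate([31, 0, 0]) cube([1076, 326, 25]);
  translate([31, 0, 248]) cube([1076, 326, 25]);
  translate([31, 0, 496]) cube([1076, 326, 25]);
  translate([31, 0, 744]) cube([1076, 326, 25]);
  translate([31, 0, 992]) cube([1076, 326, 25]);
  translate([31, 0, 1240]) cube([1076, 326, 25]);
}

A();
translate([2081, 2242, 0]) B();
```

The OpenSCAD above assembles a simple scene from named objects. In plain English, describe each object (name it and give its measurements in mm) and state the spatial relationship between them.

A is the wall frame of a small rectangular building: four walls, each 2570 mm tall and 118 mm thick, enclosing a footprint 5300 mm (x) by 4810 mm (y) outside-to-outside, with no floor or roof. The front and back walls (the −y and +y sides) span the full width; the two side walls fit between them.

B is an open bookshelf. Two side panels, each 31 mm thick, 326 mm deep and 1358 mm tall, stand 1138 mm apart (outside-to-outside). Between them sit 6 shelves, each 25 mm thick and 326 mm deep, spanning the full gap between the sides. The bottom shelf rests on the floor (its underside at z = 0) and the clear gap between one shelf's top and the next shelf's underside is 223 mm.

The bookshelf sits inside the house frame, centred.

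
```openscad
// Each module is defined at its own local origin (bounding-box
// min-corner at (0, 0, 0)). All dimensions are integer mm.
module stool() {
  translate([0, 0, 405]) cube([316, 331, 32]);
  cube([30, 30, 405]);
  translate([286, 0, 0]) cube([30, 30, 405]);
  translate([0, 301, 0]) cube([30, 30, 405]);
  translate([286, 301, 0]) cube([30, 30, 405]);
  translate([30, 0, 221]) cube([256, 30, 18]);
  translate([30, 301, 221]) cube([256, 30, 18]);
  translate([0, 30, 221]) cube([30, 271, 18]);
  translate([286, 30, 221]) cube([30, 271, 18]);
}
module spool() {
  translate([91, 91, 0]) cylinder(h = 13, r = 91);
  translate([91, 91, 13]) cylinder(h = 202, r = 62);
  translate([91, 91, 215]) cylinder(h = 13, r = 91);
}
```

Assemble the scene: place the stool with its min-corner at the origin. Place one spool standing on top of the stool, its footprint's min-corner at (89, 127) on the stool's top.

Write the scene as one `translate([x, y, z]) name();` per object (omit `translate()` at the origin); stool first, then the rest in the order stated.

stool();
translate([89, 127, 437]) spool();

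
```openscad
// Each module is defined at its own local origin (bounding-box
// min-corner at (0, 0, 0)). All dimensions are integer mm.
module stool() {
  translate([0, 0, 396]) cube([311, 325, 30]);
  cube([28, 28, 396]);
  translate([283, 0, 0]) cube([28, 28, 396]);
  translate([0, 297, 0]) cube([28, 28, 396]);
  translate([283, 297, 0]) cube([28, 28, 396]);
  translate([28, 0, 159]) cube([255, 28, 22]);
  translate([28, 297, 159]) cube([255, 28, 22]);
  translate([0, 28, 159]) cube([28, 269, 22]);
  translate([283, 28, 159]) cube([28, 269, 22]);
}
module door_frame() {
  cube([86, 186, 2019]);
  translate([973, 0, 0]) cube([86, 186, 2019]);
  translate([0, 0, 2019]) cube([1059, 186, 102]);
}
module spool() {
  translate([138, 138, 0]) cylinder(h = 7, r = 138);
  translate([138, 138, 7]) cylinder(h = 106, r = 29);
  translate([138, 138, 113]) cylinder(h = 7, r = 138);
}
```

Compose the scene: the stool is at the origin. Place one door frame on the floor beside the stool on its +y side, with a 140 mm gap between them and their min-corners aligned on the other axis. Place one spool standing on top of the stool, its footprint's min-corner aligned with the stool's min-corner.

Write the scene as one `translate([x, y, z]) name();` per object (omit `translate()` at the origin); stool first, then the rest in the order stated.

stool();
translate([0, 465, 0]) door_frame();
translate([0, 0, 426]) spool();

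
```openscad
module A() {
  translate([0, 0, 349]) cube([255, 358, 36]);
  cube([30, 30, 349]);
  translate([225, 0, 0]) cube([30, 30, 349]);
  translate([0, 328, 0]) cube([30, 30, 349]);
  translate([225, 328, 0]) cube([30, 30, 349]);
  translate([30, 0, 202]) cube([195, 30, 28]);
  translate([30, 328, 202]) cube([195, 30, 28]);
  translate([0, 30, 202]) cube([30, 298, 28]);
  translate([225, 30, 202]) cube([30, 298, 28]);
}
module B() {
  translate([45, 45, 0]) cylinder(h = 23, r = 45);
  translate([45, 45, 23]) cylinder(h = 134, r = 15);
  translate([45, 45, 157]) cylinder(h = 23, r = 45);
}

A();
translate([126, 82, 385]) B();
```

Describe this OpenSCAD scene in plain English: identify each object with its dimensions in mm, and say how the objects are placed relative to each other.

A is a four-legged stool. The seat is 255×358 mm, 36 mm thick, top at z = 385 mm. It stands on four square legs, each 30×30 mm in cross-section, from z = 0 to the seat underside, each flush with a corner of the seat. Four stretchers, 30 mm wide and 28 mm tall, connect adjacent legs with their undersides at z = 202 mm, each running between the inner faces of the legs it joins and aligned with the legs' outer faces on the other axis.

B is a spool: two coaxial disc flanges of radius 45 mm and thickness 23 mm, joined by a core cylinder of radius 15 mm and height 134 mm. The lower flange rests on z = 0 and the three cylinders share a vertical axis.

The spool is on top of the stool.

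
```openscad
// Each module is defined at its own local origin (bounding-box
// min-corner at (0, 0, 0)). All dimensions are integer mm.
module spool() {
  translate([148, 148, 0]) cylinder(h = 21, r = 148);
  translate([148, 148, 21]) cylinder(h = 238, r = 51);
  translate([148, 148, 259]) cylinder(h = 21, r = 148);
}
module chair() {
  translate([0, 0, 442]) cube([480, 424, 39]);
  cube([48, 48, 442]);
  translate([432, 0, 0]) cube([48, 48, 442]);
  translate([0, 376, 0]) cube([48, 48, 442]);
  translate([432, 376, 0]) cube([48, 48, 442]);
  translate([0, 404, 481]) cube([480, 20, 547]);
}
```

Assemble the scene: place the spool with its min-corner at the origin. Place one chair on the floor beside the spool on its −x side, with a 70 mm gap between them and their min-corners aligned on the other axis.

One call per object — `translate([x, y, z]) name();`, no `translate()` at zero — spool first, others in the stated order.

spool();
translate([-550, 0, 0]) chair();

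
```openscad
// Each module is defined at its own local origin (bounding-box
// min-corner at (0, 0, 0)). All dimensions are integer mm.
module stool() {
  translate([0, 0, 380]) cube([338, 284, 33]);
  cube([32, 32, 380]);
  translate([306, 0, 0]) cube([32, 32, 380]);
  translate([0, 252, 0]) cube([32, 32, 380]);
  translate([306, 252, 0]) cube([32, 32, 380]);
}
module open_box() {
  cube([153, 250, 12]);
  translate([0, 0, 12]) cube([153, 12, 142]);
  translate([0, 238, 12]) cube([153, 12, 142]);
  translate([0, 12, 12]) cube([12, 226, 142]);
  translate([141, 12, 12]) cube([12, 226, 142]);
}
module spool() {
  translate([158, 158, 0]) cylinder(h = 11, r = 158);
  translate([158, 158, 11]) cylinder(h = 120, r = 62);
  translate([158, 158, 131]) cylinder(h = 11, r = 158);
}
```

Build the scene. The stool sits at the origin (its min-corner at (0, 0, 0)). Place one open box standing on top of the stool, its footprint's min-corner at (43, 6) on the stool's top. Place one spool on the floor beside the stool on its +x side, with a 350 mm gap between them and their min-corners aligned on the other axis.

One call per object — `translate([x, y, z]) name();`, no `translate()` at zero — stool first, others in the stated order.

stool();
translate([43, 6, 413]) open_box();
translate([688, 0, 0]) spool();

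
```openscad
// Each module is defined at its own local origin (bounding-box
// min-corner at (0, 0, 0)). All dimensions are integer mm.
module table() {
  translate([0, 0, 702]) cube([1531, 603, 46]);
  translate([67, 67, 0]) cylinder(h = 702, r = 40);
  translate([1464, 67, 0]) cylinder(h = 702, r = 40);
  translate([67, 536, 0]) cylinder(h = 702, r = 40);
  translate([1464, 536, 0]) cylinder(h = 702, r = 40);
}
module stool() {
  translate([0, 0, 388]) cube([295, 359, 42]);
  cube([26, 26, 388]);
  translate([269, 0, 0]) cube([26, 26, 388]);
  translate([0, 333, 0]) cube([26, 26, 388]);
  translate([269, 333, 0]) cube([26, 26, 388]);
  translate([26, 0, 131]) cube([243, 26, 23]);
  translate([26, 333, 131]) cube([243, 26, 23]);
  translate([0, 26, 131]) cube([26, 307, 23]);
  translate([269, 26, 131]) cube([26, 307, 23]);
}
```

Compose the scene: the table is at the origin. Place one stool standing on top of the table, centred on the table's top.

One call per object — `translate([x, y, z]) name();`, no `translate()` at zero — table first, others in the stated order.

table();
translate([618, 122, 748]) stool();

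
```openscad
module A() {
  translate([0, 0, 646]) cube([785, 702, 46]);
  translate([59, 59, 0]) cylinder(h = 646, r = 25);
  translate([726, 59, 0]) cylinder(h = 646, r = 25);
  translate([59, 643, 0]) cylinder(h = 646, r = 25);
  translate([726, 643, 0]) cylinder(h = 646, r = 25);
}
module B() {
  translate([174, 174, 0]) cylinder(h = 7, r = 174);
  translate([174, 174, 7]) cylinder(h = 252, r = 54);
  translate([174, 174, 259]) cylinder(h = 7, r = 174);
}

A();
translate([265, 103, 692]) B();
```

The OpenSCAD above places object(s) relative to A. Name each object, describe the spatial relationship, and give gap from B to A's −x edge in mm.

A is a table. B is a spool. The spool is on top of the table. The gap from the spool to the table's −x edge is 265 mm.

The spool's min-x is at 265; the table's min-x is 0; gap = 265 mm.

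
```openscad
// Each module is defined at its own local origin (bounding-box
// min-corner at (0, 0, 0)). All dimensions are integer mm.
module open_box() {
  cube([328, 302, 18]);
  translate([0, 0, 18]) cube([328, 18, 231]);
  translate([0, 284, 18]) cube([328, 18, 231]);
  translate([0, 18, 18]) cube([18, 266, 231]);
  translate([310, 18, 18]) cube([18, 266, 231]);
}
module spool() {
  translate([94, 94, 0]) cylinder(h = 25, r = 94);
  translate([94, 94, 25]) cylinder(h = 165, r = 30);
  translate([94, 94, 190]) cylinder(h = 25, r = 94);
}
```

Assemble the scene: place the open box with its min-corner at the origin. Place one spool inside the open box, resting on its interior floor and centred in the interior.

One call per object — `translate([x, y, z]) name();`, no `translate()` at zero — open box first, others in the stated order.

open_box();
translate([70, 57, 18]) spool();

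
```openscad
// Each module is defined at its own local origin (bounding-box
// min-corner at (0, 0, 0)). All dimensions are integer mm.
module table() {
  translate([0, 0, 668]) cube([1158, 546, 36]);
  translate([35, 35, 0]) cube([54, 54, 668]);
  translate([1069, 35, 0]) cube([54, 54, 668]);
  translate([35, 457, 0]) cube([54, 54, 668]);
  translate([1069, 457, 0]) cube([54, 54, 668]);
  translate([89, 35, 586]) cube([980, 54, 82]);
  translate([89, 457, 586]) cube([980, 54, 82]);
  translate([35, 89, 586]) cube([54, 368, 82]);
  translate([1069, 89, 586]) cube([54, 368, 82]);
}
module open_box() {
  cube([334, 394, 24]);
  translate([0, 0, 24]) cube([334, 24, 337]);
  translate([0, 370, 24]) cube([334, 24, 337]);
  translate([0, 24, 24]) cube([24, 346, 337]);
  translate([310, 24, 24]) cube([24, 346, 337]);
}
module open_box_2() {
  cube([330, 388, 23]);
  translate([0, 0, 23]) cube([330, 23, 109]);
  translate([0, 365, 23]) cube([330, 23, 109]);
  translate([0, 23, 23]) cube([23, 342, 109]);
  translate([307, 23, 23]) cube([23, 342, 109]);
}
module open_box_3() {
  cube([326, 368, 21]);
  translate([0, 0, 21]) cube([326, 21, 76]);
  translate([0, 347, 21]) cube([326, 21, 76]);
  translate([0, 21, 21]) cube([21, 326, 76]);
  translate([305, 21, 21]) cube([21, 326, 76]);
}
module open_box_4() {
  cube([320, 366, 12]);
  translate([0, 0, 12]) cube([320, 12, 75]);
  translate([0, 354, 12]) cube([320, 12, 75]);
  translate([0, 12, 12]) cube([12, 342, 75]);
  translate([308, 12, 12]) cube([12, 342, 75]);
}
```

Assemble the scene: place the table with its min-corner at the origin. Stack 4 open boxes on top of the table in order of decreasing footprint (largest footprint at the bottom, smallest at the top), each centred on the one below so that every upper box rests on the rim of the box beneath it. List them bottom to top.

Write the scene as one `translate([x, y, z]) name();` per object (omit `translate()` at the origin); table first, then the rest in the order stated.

table();
translate([412, 76, 704]) open_box();
translate([414, 79, 1065]) open_box_2();
translate([416, 89, 1197]) open_box_3();
translate([419, 90, 1294]) open_box_4();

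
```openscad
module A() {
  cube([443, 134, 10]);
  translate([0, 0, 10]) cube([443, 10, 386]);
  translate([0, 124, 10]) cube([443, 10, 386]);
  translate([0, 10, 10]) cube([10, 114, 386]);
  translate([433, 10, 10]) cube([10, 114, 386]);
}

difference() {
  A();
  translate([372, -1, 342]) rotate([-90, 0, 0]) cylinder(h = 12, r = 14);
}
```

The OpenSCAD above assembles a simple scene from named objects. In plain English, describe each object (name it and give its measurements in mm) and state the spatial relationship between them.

A is an open storage box with external size 443×134×396 mm and wall thickness 10 mm (the base is also 10 mm thick). The base covers the whole footprint; the four walls stand on the base, with the y-facing walls full-width and the x-facing walls fitting between their inner faces.

The open box has a circular hole of radius 14 mm through its front wall, centred at (x = 372, z = 342).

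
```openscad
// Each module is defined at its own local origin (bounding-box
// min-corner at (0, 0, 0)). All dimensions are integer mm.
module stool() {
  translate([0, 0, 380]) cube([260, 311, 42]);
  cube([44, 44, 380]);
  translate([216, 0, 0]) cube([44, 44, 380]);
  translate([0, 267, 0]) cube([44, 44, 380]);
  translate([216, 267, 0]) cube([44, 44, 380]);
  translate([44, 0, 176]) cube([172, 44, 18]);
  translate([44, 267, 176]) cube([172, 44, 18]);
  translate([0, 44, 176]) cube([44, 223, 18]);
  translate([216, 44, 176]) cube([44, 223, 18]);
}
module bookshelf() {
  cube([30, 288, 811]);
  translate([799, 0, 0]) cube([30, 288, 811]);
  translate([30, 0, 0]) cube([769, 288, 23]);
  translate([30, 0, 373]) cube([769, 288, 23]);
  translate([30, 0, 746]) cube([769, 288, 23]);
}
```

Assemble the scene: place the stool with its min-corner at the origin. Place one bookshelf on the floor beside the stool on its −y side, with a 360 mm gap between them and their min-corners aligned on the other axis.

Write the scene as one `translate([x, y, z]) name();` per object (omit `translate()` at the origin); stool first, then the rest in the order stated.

stool();
translate([0, -648, 0]) bookshelf();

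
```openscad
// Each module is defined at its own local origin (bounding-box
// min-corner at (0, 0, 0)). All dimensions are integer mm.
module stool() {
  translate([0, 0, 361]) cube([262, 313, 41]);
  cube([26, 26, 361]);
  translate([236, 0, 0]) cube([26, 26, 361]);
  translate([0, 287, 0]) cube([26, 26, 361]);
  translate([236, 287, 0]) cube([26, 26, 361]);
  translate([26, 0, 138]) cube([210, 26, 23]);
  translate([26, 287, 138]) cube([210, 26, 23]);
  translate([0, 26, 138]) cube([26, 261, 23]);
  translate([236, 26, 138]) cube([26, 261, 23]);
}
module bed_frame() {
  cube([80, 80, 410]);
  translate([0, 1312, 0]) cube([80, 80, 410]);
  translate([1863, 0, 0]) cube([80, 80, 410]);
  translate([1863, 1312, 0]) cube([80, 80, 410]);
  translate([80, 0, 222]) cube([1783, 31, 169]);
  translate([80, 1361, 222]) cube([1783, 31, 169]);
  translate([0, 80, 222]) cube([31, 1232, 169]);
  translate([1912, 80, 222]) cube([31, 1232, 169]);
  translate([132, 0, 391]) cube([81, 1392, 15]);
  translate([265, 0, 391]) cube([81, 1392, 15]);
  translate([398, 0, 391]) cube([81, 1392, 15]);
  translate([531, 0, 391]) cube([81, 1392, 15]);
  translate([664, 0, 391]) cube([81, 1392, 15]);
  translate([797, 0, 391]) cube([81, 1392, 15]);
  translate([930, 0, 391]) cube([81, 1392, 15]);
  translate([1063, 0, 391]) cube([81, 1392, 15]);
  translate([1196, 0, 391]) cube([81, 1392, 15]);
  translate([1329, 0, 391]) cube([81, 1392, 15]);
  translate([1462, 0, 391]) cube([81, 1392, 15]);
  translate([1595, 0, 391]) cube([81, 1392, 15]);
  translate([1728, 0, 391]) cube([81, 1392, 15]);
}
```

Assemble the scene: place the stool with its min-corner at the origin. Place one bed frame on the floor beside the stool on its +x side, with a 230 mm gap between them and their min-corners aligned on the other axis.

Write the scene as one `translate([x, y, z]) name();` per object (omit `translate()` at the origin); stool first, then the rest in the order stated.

stool();
translate([492, 0, 0]) bed_frame();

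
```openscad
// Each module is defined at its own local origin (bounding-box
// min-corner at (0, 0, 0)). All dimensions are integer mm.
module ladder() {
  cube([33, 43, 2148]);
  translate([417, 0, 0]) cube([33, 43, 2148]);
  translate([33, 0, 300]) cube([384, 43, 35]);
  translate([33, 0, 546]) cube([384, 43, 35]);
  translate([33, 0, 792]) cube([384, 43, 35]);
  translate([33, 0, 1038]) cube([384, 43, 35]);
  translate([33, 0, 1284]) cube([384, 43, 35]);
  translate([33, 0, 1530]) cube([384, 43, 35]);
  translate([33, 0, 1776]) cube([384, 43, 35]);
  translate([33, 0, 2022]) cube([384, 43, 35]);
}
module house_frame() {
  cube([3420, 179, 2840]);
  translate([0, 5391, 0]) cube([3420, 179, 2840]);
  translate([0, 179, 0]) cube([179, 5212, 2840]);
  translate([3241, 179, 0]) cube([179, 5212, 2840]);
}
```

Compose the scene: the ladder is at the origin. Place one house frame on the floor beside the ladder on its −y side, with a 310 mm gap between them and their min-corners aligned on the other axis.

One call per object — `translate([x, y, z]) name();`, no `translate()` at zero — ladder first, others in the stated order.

ladder();
translate([0, -5880, 0]) house_frame();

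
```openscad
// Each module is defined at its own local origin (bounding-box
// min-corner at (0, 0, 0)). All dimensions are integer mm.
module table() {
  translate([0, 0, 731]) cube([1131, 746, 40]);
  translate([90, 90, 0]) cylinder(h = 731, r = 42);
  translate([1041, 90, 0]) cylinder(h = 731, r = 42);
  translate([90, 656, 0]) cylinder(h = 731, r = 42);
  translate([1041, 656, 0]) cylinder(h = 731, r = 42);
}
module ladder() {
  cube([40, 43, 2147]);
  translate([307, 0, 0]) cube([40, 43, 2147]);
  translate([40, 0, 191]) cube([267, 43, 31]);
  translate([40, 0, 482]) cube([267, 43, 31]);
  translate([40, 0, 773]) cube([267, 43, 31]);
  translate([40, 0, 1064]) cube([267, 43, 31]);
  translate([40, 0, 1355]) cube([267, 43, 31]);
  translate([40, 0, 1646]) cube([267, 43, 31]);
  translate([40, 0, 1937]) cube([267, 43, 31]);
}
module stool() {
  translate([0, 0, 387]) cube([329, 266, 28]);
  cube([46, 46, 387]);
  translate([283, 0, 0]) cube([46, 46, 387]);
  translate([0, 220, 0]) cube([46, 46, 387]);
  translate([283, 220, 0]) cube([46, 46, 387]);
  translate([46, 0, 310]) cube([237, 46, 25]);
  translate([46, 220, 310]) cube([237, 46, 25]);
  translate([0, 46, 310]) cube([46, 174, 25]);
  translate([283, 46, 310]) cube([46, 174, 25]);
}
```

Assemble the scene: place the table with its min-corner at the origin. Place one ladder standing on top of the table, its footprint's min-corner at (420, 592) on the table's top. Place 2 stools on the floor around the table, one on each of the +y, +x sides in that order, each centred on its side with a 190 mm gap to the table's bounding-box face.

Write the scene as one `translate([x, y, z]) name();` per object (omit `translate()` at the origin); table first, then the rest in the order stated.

table();
translate([420, 592, 771]) ladder();
translate([401, 936, 0]) stool();
translate([1321, 240, 0]) stool();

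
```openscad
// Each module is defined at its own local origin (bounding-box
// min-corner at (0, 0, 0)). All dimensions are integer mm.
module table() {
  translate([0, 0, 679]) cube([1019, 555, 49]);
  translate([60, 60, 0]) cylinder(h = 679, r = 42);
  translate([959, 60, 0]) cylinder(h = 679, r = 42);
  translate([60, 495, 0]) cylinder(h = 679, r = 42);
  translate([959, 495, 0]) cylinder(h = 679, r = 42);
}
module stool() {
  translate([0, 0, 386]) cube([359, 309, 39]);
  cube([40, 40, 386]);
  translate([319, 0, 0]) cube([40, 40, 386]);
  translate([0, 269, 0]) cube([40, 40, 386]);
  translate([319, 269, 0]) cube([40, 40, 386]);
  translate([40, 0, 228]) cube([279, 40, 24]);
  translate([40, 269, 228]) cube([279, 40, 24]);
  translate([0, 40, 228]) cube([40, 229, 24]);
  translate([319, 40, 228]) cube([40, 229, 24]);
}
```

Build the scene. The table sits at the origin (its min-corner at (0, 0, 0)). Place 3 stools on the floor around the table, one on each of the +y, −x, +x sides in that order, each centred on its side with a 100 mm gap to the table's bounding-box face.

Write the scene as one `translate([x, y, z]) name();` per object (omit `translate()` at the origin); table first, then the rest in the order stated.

table();
translate([330, 655, 0]) stool();
translate([-459, 123, 0]) stool();
translate([1119, 123, 0]) stool();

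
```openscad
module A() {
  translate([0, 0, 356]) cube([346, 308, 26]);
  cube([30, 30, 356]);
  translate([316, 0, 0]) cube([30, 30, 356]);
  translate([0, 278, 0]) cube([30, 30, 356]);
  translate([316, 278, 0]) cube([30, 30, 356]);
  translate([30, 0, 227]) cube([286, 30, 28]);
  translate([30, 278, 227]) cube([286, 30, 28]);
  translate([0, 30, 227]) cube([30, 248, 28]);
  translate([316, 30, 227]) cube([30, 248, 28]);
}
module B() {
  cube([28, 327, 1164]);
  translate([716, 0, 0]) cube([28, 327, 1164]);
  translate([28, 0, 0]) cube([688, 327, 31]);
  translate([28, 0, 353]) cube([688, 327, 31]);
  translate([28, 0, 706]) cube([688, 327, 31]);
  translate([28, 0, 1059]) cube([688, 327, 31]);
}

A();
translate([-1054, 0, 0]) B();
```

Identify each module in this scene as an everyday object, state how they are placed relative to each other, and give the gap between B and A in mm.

The bookshelf's nearest face is 310 mm from the stool's −x face.

A is a stool. B is a bookshelf. The bookshelf is on the floor beside the stool on its −x side. The gap between the bookshelf and the stool is 310 mm.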